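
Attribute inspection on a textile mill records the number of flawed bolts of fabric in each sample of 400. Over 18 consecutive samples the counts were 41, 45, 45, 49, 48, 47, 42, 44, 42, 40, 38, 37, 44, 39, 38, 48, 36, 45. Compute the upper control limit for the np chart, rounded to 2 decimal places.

p̄ = Σdᵢ / (k·n) = 768 / (18 × 400) = 0.10667
UCL = np̄ + 3·√(np̄(1−p̄)) = 42.6667 + 3 × √(42.6667×0.89333) = 42.6667 + 3 × 6.1738 = 61.1880

61.19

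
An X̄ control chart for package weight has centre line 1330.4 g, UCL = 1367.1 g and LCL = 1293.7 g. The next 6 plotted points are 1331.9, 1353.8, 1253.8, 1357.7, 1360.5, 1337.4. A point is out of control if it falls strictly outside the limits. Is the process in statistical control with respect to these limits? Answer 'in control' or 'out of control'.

Compare each point to [1293.7, 1367.1]: sample 3 = 1253.8 < LCL.

out of control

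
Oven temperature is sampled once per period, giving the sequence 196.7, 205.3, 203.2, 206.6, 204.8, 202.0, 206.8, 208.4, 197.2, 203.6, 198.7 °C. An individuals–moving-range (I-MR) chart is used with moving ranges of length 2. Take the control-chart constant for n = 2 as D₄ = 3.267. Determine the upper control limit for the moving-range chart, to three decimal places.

Moving ranges: 8.6, 2.1, 3.4, 1.8, 2.8, 4.8, 1.6, 11.2, 6.4, 4.9; M̄R̄ = 47.6000 / 10 = 4.7600
UCL_MR = D₄·M̄R̄ = 3.267 × 4.7600 = 15.5509

15.551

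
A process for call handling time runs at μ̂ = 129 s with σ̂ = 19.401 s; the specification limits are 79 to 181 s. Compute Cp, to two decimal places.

Cp = (USL − LSL) / (6σ̂) = (181 − 79) / (6 × 19.401) = 102.0000 / 116.4060 = 0.8762

0.88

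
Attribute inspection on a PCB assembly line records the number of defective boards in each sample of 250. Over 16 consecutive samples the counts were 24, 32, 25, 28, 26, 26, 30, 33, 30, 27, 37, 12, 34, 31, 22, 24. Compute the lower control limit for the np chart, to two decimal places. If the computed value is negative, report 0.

p̄ = Σdᵢ / (k·n) = 441 / (16 × 250) = 0.11025
LCL = np̄ − 3·√(np̄(1−p̄)) = 27.5625 − 3 × 4.9521 = 12.7061

12.71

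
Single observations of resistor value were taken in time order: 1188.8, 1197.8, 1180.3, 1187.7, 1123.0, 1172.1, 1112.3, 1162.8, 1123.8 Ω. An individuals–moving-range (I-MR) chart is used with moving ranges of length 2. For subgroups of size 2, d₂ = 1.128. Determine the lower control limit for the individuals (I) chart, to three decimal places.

X̄ = (1188.8 + 1197.8 + 1180.3 + 1187.7 + 1123.0 + 1172.1 + 1112.3 + 1162.8 + 1123.8) / 9 = 1160.9556
Moving ranges: 9.0, 17.5, 7.4, 64.7, 49.1, 59.8, 50.5, 39.0; M̄R̄ = 297.0000 / 8 = 37.1250
LCL = X̄ − 3·M̄R̄/d₂ = 1160.9556 − 3 × 37.1250 / 1.128 = 1062.2189

1062.219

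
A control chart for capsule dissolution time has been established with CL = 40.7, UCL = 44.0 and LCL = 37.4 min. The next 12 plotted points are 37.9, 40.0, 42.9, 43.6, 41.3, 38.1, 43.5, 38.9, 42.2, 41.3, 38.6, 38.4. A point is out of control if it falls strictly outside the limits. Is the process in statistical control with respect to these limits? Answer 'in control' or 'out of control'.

in control

All 12 points lie within [37.4, 44.0].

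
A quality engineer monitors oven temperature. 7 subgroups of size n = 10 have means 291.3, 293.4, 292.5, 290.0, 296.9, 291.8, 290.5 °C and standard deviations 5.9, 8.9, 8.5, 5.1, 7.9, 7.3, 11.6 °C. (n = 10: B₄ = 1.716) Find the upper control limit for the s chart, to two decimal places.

s̄ = (5.9 + 8.9 + 8.5 + 5.1 + 7.9 + 7.3 + 11.6) / 7 = 7.8857
UCL_s = B₄·s̄ = 1.716 × 7.8857 = 13.5319

13.53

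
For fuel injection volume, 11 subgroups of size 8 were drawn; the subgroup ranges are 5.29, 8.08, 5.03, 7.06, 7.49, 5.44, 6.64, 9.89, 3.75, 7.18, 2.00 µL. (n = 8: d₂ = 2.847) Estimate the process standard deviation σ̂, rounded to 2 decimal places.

R̄ = (5.29 + 8.08 + 5.03 + 7.06 + 7.49 + 5.44 + 6.64 + 9.89 + 3.75 + 7.18 + 2.00) / 11 = 6.1682
σ̂ = R̄ / d₂ = 6.1682 / 2.847 = 2.1666

2.17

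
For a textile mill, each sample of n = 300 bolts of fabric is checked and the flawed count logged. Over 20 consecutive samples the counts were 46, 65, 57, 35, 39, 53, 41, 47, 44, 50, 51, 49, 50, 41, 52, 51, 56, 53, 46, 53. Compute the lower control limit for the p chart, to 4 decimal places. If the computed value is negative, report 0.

p̄ = Σdᵢ / (k·n) = 979 / (20 × 300) = 0.16317
LCL = p̄ − 3·√(p̄(1−p̄)/n) = 0.16317 − 3 × 0.02133 = 0.09916

0.0992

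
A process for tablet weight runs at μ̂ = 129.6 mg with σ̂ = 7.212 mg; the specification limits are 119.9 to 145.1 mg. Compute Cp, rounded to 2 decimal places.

0.58

Cp = (USL − LSL) / (6σ̂) = (145.1 − 119.9) / (6 × 7.212) = 25.2000 / 43.2720 = 0.5824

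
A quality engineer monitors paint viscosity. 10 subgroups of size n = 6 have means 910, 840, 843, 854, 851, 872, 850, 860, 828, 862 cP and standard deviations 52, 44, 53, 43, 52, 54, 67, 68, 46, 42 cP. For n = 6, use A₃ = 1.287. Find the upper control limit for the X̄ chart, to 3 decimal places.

924.053

X̄̄ = (910 + 840 + 843 + 854 + 851 + 872 + 850 + 860 + 828 + 862) / 10 = 857.0000
s̄ = (52 + 44 + 53 + 43 + 52 + 54 + 67 + 68 + 46 + 42) / 10 = 52.1000
UCL = X̄̄ + A₃·s̄ = 857.0000 + 1.287 × 52.1000 = 924.0527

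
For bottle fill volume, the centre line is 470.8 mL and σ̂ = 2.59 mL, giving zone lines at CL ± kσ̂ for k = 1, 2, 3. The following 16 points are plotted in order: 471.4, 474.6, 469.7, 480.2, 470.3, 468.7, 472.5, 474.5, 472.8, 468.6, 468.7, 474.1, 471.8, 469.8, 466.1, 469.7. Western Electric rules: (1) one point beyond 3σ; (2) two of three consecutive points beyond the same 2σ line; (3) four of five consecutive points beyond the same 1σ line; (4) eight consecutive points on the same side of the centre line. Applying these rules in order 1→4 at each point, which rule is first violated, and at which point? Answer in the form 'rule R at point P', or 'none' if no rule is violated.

Zone of each point (C = within 1σ̂, B = 1σ̂–2σ̂, A = 2σ̂–3σ̂, * = beyond 3σ̂; sign = side of CL): 1:+C, 2:+B, 3:-C, 4:+*, 5:-C, 6:-C, 7:+C, 8:+B, 9:+C, 10:-C, 11:-C, 12:+B, 13:+C, 14:-C, 15:-B, 16:-C
Rule 1 (one point beyond the 3σ limits) is satisfied at point 4.

rule 1 at point 4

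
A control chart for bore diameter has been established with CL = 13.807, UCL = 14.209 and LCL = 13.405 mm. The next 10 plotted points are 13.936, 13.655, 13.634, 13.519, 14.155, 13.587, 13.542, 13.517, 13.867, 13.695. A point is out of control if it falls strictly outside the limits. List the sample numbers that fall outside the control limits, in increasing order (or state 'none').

none

All 10 points lie within [13.405, 14.209].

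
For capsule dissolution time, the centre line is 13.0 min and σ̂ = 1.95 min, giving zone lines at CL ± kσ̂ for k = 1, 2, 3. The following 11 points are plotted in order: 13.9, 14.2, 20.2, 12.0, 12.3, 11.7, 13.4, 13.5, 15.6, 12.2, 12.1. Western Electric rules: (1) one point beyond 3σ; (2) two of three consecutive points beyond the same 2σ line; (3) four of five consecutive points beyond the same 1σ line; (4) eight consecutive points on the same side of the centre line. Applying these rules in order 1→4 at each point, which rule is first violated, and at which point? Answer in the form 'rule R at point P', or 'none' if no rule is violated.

rule 1 at point 3

Zone of each point (C = within 1σ̂, B = 1σ̂–2σ̂, A = 2σ̂–3σ̂, * = beyond 3σ̂; sign = side of CL): 1:+C, 2:+C, 3:+*, 4:-C, 5:-C, 6:-C, 7:+C, 8:+C, 9:+B, 10:-C, 11:-C
Rule 1 (one point beyond the 3σ limits) is satisfied at point 3.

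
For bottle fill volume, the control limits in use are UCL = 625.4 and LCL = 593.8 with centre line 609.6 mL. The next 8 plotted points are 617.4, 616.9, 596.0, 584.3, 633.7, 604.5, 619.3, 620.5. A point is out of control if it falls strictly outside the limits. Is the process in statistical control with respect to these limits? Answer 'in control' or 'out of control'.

out of control

Compare each point to [593.8, 625.4]: sample 4 = 584.3 < LCL; sample 5 = 633.7 > UCL.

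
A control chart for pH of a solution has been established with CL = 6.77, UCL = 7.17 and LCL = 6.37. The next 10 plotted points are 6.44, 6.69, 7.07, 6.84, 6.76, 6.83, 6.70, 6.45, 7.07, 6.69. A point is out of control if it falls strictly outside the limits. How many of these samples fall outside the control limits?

0

All 10 points lie within [6.37, 7.17].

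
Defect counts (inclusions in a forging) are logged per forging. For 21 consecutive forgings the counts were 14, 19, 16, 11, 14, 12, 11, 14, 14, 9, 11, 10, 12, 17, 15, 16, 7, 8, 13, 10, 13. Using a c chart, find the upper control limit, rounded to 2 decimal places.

23.34

c̄ = (14 + 19 + 16 + 11 + 14 + 12 + 11 + 14 + 14 + 9 + 11 + 10 + 12 + 17 + 15 + 16 + 7 + 8 + 13 + 10 + 13) / 21 = 266 / 21 = 12.6667
UCL = c̄ + 3√c̄ = 12.6667 + 3 × √12.6667 = 12.6667 + 3 × 3.5590 = 23.3437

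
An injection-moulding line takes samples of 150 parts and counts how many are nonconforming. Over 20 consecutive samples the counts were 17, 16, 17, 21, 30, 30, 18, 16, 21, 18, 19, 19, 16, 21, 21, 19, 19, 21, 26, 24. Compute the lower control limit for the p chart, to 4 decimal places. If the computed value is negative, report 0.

p̄ = Σdᵢ / (k·n) = 409 / (20 × 150) = 0.13633
LCL = p̄ − 3·√(p̄(1−p̄)/n) = 0.13633 − 3 × 0.02802 = 0.05228

0.0523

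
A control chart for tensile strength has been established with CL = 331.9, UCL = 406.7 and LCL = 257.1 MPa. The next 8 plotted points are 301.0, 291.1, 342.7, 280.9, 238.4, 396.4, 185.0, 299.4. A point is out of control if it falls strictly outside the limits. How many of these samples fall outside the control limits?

Compare each point to [257.1, 406.7]: sample 5 = 238.4 < LCL; sample 7 = 185.0 < LCL.

2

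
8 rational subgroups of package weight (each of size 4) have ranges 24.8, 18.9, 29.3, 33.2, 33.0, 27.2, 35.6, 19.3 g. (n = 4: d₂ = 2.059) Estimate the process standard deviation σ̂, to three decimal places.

R̄ = (24.8 + 18.9 + 29.3 + 33.2 + 33.0 + 27.2 + 35.6 + 19.3) / 8 = 27.6625
σ̂ = R̄ / d₂ = 27.6625 / 2.059 = 13.4349

13.435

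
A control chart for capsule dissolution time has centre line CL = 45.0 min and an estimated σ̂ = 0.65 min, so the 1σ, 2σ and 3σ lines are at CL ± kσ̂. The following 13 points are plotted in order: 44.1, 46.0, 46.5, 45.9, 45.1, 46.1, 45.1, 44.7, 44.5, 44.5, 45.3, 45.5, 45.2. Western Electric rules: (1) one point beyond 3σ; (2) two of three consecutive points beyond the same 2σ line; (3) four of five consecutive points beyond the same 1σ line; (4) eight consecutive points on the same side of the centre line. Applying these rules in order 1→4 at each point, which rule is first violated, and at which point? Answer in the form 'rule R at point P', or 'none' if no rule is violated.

rule 3 at point 6

Zone of each point (C = within 1σ̂, B = 1σ̂–2σ̂, A = 2σ̂–3σ̂, * = beyond 3σ̂; sign = side of CL): 1:-B, 2:+B, 3:+A, 4:+B, 5:+C, 6:+B, 7:+C, 8:-C, 9:-C, 10:-C, 11:+C, 12:+C, 13:+C
Rule 3 (four of five consecutive points beyond the same 1σ limit) is satisfied at point 6.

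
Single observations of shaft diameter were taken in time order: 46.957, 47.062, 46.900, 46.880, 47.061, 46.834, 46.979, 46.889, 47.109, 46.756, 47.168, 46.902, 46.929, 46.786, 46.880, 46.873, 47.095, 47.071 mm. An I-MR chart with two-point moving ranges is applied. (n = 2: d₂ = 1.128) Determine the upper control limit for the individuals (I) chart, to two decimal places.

X̄ = (46.957 + 47.062 + 46.900 + 46.880 + 47.061 + 46.834 + 46.979 + 46.889 + 47.109 + 46.756 + 47.168 + 46.902 + 46.929 + 46.786 + 46.880 + 46.873 + 47.095 + 47.071) / 18 = 46.9517
Moving ranges: 0.105, 0.162, 0.020, 0.181, 0.227, 0.145, 0.090, 0.220, 0.353, 0.412, 0.266, 0.027, 0.143, 0.094, 0.007, 0.222, 0.024; M̄R̄ = 2.6980 / 17 = 0.1587
UCL = X̄ + 3·M̄R̄/d₂ = 46.9517 + 3 × 0.1587 / 1.128 = 47.3738

47.37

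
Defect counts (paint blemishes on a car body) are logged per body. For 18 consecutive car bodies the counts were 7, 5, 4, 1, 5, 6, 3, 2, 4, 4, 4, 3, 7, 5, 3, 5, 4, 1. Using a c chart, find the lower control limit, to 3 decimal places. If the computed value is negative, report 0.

c̄ = (7 + 5 + 4 + 1 + 5 + 6 + 3 + 2 + 4 + 4 + 4 + 3 + 7 + 5 + 3 + 5 + 4 + 1) / 18 = 73 / 18 = 4.0556
LCL = c̄ − 3√c̄ = 4.0556 − 3 × 2.0138 = -1.9860 → 0 (cannot be negative)

0.000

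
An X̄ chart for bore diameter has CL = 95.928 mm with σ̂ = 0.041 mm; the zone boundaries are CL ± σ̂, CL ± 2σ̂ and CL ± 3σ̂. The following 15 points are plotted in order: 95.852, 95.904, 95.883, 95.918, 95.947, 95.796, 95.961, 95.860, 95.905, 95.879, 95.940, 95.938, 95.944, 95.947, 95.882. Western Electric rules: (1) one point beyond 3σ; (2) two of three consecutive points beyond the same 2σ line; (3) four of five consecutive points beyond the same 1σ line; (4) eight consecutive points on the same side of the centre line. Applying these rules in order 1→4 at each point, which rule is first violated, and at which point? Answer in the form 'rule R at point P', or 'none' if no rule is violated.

rule 1 at point 6

Zone of each point (C = within 1σ̂, B = 1σ̂–2σ̂, A = 2σ̂–3σ̂, * = beyond 3σ̂; sign = side of CL): 1:-B, 2:-C, 3:-B, 4:-C, 5:+C, 6:-*, 7:+C, 8:-B, 9:-C, 10:-B, 11:+C, 12:+C, 13:+C, 14:+C, 15:-B
Rule 1 (one point beyond the 3σ limits) is satisfied at point 6.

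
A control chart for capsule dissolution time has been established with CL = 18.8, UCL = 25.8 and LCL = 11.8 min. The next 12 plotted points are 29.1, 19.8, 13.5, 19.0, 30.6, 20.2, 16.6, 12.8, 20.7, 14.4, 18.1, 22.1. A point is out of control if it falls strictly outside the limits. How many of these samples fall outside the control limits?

2

Compare each point to [11.8, 25.8]: sample 1 = 29.1 > UCL; sample 5 = 30.6 > UCL.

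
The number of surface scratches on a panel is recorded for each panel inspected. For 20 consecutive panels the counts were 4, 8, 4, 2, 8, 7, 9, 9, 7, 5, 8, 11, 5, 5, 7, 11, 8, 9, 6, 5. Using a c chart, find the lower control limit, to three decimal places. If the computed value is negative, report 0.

c̄ = (4 + 8 + 4 + 2 + 8 + 7 + 9 + 9 + 7 + 5 + 8 + 11 + 5 + 5 + 7 + 11 + 8 + 9 + 6 + 5) / 20 = 138 / 20 = 6.9000
LCL = c̄ − 3√c̄ = 6.9000 − 3 × 2.6268 = -0.9804 → 0 (cannot be negative)

0.000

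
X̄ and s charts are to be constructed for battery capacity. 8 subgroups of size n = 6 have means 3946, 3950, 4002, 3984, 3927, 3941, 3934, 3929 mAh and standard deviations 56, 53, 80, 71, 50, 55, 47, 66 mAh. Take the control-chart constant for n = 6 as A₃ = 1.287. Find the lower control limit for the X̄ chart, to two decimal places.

3874.73

X̄̄ = (3946 + 3950 + 4002 + 3984 + 3927 + 3941 + 3934 + 3929) / 8 = 3951.6250
s̄ = (56 + 53 + 80 + 71 + 50 + 55 + 47 + 66) / 8 = 59.7500
LCL = X̄̄ − A₃·s̄ = 3951.6250 − 1.287 × 59.7500 = 3874.7267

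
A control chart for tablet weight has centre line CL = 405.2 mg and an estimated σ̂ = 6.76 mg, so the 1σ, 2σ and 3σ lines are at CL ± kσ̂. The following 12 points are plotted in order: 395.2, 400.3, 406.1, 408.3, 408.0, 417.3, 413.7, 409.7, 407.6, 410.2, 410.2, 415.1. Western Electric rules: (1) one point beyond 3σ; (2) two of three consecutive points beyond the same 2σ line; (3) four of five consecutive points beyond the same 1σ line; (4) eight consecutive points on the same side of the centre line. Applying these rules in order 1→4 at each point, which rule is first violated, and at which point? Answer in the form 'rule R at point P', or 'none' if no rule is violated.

rule 4 at point 10

Zone of each point (C = within 1σ̂, B = 1σ̂–2σ̂, A = 2σ̂–3σ̂, * = beyond 3σ̂; sign = side of CL): 1:-B, 2:-C, 3:+C, 4:+C, 5:+C, 6:+B, 7:+B, 8:+C, 9:+C, 10:+C, 11:+C, 12:+B
Rule 4 (eight consecutive points on the same side of the centre line) is satisfied at point 10.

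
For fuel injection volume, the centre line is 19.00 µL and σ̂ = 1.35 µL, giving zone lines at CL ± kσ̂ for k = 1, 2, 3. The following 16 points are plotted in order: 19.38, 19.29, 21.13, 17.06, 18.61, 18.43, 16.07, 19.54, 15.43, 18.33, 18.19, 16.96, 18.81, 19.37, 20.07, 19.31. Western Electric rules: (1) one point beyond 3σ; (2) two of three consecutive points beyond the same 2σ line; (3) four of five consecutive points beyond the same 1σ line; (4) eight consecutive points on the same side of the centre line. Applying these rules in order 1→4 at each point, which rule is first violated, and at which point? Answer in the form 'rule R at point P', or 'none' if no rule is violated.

rule 2 at point 9

Zone of each point (C = within 1σ̂, B = 1σ̂–2σ̂, A = 2σ̂–3σ̂, * = beyond 3σ̂; sign = side of CL): 1:+C, 2:+C, 3:+B, 4:-B, 5:-C, 6:-C, 7:-A, 8:+C, 9:-A, 10:-C, 11:-C, 12:-B, 13:-C, 14:+C, 15:+C, 16:+C
Rule 2 (two of three consecutive points beyond the same 2σ limit) is satisfied at point 9.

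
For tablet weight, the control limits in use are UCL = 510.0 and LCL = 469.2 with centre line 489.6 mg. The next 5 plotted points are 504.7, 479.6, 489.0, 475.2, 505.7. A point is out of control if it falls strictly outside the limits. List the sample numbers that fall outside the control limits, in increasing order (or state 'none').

none

All 5 points lie within [469.2, 510.0].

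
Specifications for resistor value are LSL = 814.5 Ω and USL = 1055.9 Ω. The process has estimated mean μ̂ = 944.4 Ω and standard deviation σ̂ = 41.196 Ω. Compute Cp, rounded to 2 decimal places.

Cp = (USL − LSL) / (6σ̂) = (1055.9 − 814.5) / (6 × 41.196) = 241.4000 / 247.1760 = 0.9766

0.98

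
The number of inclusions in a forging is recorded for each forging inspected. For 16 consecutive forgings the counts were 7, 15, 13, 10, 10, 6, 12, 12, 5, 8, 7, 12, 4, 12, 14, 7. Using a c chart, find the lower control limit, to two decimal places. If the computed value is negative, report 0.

0.32

c̄ = (7 + 15 + 13 + 10 + 10 + 6 + 12 + 12 + 5 + 8 + 7 + 12 + 4 + 12 + 14 + 7) / 16 = 154 / 16 = 9.6250
LCL = c̄ − 3√c̄ = 9.6250 − 3 × 3.1024 = 0.3177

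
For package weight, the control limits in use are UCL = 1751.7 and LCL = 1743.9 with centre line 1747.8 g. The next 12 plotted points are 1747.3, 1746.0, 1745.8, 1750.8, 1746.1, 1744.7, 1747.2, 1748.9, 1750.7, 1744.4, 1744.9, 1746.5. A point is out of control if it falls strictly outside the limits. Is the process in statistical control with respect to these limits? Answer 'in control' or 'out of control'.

in control

All 12 points lie within [1743.9, 1751.7].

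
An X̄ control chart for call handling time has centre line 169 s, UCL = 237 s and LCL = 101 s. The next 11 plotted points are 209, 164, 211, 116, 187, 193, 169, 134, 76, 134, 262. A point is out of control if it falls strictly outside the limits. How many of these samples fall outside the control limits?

Compare each point to [101, 237]: sample 9 = 76 < LCL; sample 11 = 262 > UCL.

2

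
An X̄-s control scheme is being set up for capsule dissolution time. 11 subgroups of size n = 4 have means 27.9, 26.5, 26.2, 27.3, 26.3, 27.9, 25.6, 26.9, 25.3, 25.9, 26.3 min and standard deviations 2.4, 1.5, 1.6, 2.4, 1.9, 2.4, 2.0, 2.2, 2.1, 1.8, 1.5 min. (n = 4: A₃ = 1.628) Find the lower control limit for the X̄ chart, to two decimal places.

23.33

X̄̄ = (27.9 + 26.5 + 26.2 + 27.3 + 26.3 + 27.9 + 25.6 + 26.9 + 25.3 + 25.9 + 26.3) / 11 = 26.5545
s̄ = (2.4 + 1.5 + 1.6 + 2.4 + 1.9 + 2.4 + 2.0 + 2.2 + 2.1 + 1.8 + 1.5) / 11 = 1.9818
LCL = X̄̄ − A₃·s̄ = 26.5545 − 1.628 × 1.9818 = 23.3281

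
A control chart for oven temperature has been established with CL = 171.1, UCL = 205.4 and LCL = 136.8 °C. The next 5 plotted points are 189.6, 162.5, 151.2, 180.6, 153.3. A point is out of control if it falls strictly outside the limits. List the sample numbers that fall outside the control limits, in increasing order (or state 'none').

All 5 points lie within [136.8, 205.4].

none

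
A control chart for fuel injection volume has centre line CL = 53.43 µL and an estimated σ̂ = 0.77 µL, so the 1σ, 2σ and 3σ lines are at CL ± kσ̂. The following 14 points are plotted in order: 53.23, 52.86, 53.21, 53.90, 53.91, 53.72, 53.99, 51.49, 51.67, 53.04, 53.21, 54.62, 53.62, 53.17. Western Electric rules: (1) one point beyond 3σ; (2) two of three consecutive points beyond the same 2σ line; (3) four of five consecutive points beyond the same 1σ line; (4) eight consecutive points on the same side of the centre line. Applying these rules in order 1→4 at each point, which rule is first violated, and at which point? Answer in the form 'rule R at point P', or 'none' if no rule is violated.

Zone of each point (C = within 1σ̂, B = 1σ̂–2σ̂, A = 2σ̂–3σ̂, * = beyond 3σ̂; sign = side of CL): 1:-C, 2:-C, 3:-C, 4:+C, 5:+C, 6:+C, 7:+C, 8:-A, 9:-A, 10:-C, 11:-C, 12:+B, 13:+C, 14:-C
Rule 2 (two of three consecutive points beyond the same 2σ limit) is satisfied at point 9.

rule 2 at point 9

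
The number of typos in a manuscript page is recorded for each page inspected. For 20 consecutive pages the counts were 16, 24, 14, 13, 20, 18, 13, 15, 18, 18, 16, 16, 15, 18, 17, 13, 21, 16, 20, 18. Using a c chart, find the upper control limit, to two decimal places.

c̄ = (16 + 24 + 14 + 13 + 20 + 18 + 13 + 15 + 18 + 18 + 16 + 16 + 15 + 18 + 17 + 13 + 21 + 16 + 20 + 18) / 20 = 339 / 20 = 16.9500
UCL = c̄ + 3√c̄ = 16.9500 + 3 × √16.9500 = 16.9500 + 3 × 4.1170 = 29.3011

29.30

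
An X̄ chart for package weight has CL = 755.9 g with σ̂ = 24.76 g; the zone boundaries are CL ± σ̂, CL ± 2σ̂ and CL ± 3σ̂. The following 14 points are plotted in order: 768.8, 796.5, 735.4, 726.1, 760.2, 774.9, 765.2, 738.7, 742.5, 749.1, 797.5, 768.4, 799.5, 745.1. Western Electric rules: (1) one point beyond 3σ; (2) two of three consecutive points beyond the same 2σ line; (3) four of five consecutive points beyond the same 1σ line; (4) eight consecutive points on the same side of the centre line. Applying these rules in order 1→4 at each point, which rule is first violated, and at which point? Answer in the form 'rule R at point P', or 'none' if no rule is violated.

Zone of each point (C = within 1σ̂, B = 1σ̂–2σ̂, A = 2σ̂–3σ̂, * = beyond 3σ̂; sign = side of CL): 1:+C, 2:+B, 3:-C, 4:-B, 5:+C, 6:+C, 7:+C, 8:-C, 9:-C, 10:-C, 11:+B, 12:+C, 13:+B, 14:-C
No rule fires across all 14 points.

none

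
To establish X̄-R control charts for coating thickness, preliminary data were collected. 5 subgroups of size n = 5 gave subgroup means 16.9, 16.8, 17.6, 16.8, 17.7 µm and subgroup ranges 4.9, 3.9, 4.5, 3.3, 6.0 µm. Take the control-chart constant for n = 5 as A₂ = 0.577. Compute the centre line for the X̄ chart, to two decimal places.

17.16

X̄̄ = (16.9 + 16.8 + 17.6 + 16.8 + 17.7) / 5 = 85.8000 / 5 = 17.1600
CL = X̄̄ = 17.1600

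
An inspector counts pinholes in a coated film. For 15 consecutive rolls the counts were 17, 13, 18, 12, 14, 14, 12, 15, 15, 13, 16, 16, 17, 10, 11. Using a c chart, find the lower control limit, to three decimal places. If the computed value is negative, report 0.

2.895

c̄ = (17 + 13 + 18 + 12 + 14 + 14 + 12 + 15 + 15 + 13 + 16 + 16 + 17 + 10 + 11) / 15 = 213 / 15 = 14.2000
LCL = c̄ − 3√c̄ = 14.2000 − 3 × 3.7683 = 2.8951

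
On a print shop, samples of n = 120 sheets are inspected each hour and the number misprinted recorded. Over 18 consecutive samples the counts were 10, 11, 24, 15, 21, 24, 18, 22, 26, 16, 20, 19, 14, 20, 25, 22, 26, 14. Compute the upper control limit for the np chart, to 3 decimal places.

31.345

p̄ = Σdᵢ / (k·n) = 347 / (18 × 120) = 0.16065
UCL = np̄ + 3·√(np̄(1−p̄)) = 19.2778 + 3 × √(19.2778×0.83935) = 19.2778 + 3 × 4.0225 = 31.3454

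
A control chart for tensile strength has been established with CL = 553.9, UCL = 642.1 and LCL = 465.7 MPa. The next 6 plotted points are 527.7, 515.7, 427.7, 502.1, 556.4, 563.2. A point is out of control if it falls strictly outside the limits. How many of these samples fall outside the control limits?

Compare each point to [465.7, 642.1]: sample 3 = 427.7 < LCL.

1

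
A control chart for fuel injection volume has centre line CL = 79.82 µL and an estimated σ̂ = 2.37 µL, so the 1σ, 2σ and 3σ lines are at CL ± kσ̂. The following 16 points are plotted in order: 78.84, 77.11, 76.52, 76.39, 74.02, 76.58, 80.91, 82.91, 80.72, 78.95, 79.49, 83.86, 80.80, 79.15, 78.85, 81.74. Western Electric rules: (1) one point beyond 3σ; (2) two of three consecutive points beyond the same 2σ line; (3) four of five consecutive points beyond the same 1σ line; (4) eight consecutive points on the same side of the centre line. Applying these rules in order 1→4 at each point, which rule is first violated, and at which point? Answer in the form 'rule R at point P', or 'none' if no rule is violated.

rule 3 at point 5

Zone of each point (C = within 1σ̂, B = 1σ̂–2σ̂, A = 2σ̂–3σ̂, * = beyond 3σ̂; sign = side of CL): 1:-C, 2:-B, 3:-B, 4:-B, 5:-A, 6:-B, 7:+C, 8:+B, 9:+C, 10:-C, 11:-C, 12:+B, 13:+C, 14:-C, 15:-C, 16:+C
Rule 3 (four of five consecutive points beyond the same 1σ limit) is satisfied at point 5.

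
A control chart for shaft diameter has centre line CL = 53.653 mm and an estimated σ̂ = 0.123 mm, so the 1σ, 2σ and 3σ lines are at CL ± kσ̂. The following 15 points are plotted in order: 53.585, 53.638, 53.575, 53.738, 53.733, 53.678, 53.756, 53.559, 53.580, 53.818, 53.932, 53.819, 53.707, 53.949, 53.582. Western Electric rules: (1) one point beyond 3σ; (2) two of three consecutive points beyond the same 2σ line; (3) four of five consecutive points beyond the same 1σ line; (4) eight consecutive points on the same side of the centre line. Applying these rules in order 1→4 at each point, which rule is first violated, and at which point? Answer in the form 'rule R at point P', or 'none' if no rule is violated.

Zone of each point (C = within 1σ̂, B = 1σ̂–2σ̂, A = 2σ̂–3σ̂, * = beyond 3σ̂; sign = side of CL): 1:-C, 2:-C, 3:-C, 4:+C, 5:+C, 6:+C, 7:+C, 8:-C, 9:-C, 10:+B, 11:+A, 12:+B, 13:+C, 14:+A, 15:-C
Rule 3 (four of five consecutive points beyond the same 1σ limit) is satisfied at point 14.

rule 3 at point 14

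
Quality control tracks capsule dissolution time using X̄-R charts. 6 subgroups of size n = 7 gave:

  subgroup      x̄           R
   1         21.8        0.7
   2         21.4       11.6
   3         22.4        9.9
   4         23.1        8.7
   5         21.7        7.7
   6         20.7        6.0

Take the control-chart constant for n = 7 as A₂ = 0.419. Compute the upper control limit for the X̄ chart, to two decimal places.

X̄̄ = (21.8 + 21.4 + 22.4 + 23.1 + 21.7 + 20.7) / 6 = 131.1000 / 6 = 21.8500
R̄ = (0.7 + 11.6 + 9.9 + 8.7 + 7.7 + 6.0) / 6 = 44.6000 / 6 = 7.4333
UCL = X̄̄ + A₂·R̄ = 21.8500 + 0.419 × 7.4333 = 24.9646

24.96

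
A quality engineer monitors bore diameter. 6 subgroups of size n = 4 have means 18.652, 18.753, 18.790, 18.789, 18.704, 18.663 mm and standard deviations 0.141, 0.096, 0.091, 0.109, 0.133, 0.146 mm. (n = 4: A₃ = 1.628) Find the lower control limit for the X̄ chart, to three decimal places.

18.531

X̄̄ = (18.652 + 18.753 + 18.790 + 18.789 + 18.704 + 18.663) / 6 = 18.7252
s̄ = (0.141 + 0.096 + 0.091 + 0.109 + 0.133 + 0.146) / 6 = 0.1193
LCL = X̄̄ − A₃·s̄ = 18.7252 − 1.628 × 0.1193 = 18.5309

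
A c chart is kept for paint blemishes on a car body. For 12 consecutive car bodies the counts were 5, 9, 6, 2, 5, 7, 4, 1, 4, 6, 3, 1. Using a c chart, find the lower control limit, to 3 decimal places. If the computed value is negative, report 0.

0.000

c̄ = (5 + 9 + 6 + 2 + 5 + 7 + 4 + 1 + 4 + 6 + 3 + 1) / 12 = 53 / 12 = 4.4167
LCL = c̄ − 3√c̄ = 4.4167 − 3 × 2.1016 = -1.8881 → 0 (cannot be negative)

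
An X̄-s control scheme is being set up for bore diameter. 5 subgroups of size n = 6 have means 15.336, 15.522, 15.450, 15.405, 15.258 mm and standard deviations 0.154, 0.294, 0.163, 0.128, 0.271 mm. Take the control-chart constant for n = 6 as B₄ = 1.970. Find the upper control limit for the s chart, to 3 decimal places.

0.398

s̄ = (0.154 + 0.294 + 0.163 + 0.128 + 0.271) / 5 = 0.2020
UCL_s = B₄·s̄ = 1.970 × 0.2020 = 0.3979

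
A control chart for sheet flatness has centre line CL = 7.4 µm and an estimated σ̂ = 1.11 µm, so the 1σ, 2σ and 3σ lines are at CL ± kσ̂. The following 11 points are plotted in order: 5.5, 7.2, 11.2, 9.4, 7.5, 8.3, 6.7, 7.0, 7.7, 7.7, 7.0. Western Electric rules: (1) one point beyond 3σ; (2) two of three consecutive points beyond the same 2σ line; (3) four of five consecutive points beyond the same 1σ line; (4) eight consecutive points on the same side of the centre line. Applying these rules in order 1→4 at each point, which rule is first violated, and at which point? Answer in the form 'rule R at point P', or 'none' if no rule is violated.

Zone of each point (C = within 1σ̂, B = 1σ̂–2σ̂, A = 2σ̂–3σ̂, * = beyond 3σ̂; sign = side of CL): 1:-B, 2:-C, 3:+*, 4:+B, 5:+C, 6:+C, 7:-C, 8:-C, 9:+C, 10:+C, 11:-C
Rule 1 (one point beyond the 3σ limits) is satisfied at point 3.

rule 1 at point 3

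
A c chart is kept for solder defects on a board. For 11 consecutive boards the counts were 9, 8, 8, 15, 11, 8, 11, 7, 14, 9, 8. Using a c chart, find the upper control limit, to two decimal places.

c̄ = (9 + 8 + 8 + 15 + 11 + 8 + 11 + 7 + 14 + 9 + 8) / 11 = 108 / 11 = 9.8182
UCL = c̄ + 3√c̄ = 9.8182 + 3 × √9.8182 = 9.8182 + 3 × 3.1334 = 19.2184

19.22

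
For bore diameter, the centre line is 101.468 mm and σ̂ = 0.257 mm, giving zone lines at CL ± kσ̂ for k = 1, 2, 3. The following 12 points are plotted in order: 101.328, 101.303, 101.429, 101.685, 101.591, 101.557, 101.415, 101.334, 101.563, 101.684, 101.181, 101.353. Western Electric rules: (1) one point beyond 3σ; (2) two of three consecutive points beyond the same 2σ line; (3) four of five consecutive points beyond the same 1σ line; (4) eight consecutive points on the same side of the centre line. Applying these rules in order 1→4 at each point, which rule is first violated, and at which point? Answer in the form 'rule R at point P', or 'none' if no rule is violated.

none

Zone of each point (C = within 1σ̂, B = 1σ̂–2σ̂, A = 2σ̂–3σ̂, * = beyond 3σ̂; sign = side of CL): 1:-C, 2:-C, 3:-C, 4:+C, 5:+C, 6:+C, 7:-C, 8:-C, 9:+C, 10:+C, 11:-B, 12:-C
No rule fires across all 12 points.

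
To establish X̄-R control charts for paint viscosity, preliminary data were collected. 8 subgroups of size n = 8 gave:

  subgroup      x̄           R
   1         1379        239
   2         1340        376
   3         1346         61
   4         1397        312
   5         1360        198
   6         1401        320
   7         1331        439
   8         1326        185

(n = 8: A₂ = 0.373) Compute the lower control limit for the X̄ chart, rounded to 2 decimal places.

1260.69

X̄̄ = (1379 + 1340 + 1346 + 1397 + 1360 + 1401 + 1331 + 1326) / 8 = 10880.0000 / 8 = 1360.0000
R̄ = (239 + 376 + 61 + 312 + 198 + 320 + 439 + 185) / 8 = 2130.0000 / 8 = 266.2500
LCL = X̄̄ − A₂·R̄ = 1360.0000 − 0.373 × 266.2500 = 1260.6888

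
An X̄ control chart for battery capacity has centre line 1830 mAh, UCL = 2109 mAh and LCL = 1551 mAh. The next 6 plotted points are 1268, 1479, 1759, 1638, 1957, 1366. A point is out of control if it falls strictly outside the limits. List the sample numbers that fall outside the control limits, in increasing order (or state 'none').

Compare each point to [1551, 2109]: sample 1 = 1268 < LCL; sample 2 = 1479 < LCL; sample 6 = 1366 < LCL.

1, 2, 6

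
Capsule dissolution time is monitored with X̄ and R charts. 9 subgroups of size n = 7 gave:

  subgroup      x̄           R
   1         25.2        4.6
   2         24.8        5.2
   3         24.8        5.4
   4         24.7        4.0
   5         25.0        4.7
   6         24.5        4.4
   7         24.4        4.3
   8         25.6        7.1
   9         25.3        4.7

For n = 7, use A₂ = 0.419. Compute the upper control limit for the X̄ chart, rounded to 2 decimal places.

X̄̄ = (25.2 + 24.8 + 24.8 + 24.7 + 25.0 + 24.5 + 24.4 + 25.6 + 25.3) / 9 = 224.3000 / 9 = 24.9222
R̄ = (4.6 + 5.2 + 5.4 + 4.0 + 4.7 + 4.4 + 4.3 + 7.1 + 4.7) / 9 = 44.4000 / 9 = 4.9333
UCL = X̄̄ + A₂·R̄ = 24.9222 + 0.419 × 4.9333 = 26.9893

26.99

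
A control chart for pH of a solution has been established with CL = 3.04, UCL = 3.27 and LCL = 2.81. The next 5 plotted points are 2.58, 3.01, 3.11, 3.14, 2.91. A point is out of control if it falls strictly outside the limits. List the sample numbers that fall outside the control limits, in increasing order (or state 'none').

1

Compare each point to [2.81, 3.27]: sample 1 = 2.58 < LCL.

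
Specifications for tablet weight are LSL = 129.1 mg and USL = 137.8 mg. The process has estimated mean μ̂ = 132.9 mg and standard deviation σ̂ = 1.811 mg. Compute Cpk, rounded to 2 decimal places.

Cpu = (USL − μ̂) / (3σ̂) = (137.8 − 132.9) / (3 × 1.811) = 0.9019; Cpl = (μ̂ − LSL) / (3σ̂) = (132.9 − 129.1) / (3 × 1.811) = 0.6994; Cpk = min(Cpu, Cpl) = 0.6994

0.70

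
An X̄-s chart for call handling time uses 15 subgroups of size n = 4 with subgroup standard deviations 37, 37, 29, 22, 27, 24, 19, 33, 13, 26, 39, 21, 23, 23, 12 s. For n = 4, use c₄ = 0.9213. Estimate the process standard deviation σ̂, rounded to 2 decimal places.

27.86

s̄ = (37 + 37 + 29 + 22 + 27 + 24 + 19 + 33 + 13 + 26 + 39 + 21 + 23 + 23 + 12) / 15 = 25.6667
σ̂ = s̄ / c₄ = 25.6667 / 0.9213 = 27.8592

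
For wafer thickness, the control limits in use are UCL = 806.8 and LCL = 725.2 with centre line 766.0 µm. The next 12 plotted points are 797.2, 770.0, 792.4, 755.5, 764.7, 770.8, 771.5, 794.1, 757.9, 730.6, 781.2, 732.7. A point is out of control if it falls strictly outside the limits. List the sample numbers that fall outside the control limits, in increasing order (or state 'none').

none

All 12 points lie within [725.2, 806.8].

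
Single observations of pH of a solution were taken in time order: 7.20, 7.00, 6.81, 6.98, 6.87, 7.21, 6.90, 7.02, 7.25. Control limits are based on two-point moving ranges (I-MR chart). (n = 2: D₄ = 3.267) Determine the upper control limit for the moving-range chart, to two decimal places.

Moving ranges: 0.20, 0.19, 0.17, 0.11, 0.34, 0.31, 0.12, 0.23; M̄R̄ = 1.6700 / 8 = 0.2088
UCL_MR = D₄·M̄R̄ = 3.267 × 0.2088 = 0.6820

0.68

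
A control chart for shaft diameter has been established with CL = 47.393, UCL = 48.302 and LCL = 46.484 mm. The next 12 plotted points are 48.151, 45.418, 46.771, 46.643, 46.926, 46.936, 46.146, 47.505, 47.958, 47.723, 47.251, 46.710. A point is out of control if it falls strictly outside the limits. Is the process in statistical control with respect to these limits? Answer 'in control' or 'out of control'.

Compare each point to [46.484, 48.302]: sample 2 = 45.418 < LCL; sample 7 = 46.146 < LCL.

out of control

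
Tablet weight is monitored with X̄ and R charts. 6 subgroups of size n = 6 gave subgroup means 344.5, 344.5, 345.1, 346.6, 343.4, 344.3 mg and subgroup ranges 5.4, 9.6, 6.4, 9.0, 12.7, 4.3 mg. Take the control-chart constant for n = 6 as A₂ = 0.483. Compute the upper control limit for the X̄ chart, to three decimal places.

X̄̄ = (344.5 + 344.5 + 345.1 + 346.6 + 343.4 + 344.3) / 6 = 2068.4000 / 6 = 344.7333
R̄ = (5.4 + 9.6 + 6.4 + 9.0 + 12.7 + 4.3) / 6 = 47.4000 / 6 = 7.9000
UCL = X̄̄ + A₂·R̄ = 344.7333 + 0.483 × 7.9000 = 348.5490

348.549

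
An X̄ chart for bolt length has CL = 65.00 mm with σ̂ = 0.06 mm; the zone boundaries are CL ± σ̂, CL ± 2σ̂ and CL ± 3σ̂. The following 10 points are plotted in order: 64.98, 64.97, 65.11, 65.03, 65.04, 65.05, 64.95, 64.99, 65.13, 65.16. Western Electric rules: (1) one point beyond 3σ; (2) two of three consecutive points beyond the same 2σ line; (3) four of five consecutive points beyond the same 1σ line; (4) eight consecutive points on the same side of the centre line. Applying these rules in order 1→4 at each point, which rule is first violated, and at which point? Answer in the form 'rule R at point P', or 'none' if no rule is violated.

rule 2 at point 10

Zone of each point (C = within 1σ̂, B = 1σ̂–2σ̂, A = 2σ̂–3σ̂, * = beyond 3σ̂; sign = side of CL): 1:-C, 2:-C, 3:+B, 4:+C, 5:+C, 6:+C, 7:-C, 8:-C, 9:+A, 10:+A
Rule 2 (two of three consecutive points beyond the same 2σ limit) is satisfied at point 10.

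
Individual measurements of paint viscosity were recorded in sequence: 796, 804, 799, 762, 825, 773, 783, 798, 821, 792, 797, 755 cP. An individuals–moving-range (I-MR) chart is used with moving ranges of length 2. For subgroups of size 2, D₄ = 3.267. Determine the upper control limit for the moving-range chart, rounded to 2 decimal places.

85.83

Moving ranges: 8, 5, 37, 63, 52, 10, 15, 23, 29, 5, 42; M̄R̄ = 289.0000 / 11 = 26.2727
UCL_MR = D₄·M̄R̄ = 3.267 × 26.2727 = 85.8330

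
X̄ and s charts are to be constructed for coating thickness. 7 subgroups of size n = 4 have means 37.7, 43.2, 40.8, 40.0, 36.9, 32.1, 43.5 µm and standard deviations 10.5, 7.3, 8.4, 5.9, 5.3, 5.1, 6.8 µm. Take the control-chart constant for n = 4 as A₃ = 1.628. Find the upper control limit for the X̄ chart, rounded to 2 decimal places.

50.64

X̄̄ = (37.7 + 43.2 + 40.8 + 40.0 + 36.9 + 32.1 + 43.5) / 7 = 39.1714
s̄ = (10.5 + 7.3 + 8.4 + 5.9 + 5.3 + 5.1 + 6.8) / 7 = 7.0429
UCL = X̄̄ + A₃·s̄ = 39.1714 + 1.628 × 7.0429 = 50.6372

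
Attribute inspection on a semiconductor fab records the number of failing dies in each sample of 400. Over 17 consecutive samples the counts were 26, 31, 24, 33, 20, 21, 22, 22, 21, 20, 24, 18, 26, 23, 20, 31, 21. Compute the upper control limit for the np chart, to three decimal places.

p̄ = Σdᵢ / (k·n) = 403 / (17 × 400) = 0.05926
UCL = np̄ + 3·√(np̄(1−p̄)) = 23.7059 + 3 × √(23.7059×0.94074) = 23.7059 + 3 × 4.7224 = 37.8731

37.873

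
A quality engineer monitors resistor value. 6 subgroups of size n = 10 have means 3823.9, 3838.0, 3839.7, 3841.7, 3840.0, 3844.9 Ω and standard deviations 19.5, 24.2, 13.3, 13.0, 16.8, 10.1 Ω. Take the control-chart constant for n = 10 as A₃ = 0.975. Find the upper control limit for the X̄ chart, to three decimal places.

X̄̄ = (3823.9 + 3838.0 + 3839.7 + 3841.7 + 3840.0 + 3844.9) / 6 = 3838.0333
s̄ = (19.5 + 24.2 + 13.3 + 13.0 + 16.8 + 10.1) / 6 = 16.1500
UCL = X̄̄ + A₃·s̄ = 3838.0333 + 0.975 × 16.1500 = 3853.7796

3853.780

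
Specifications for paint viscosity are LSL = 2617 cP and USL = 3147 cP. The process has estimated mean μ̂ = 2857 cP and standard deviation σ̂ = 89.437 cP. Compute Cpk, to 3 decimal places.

Cpu = (USL − μ̂) / (3σ̂) = (3147 − 2857) / (3 × 89.437) = 1.0808; Cpl = (μ̂ − LSL) / (3σ̂) = (2857 − 2617) / (3 × 89.437) = 0.8945; Cpk = min(Cpu, Cpl) = 0.8945

0.894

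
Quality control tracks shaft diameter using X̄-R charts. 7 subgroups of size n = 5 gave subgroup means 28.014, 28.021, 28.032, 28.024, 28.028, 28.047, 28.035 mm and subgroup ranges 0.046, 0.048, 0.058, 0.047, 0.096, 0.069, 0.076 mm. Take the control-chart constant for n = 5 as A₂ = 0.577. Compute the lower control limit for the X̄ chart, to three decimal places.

27.992

X̄̄ = (28.014 + 28.021 + 28.032 + 28.024 + 28.028 + 28.047 + 28.035) / 7 = 196.2010 / 7 = 28.0287
R̄ = (0.046 + 0.048 + 0.058 + 0.047 + 0.096 + 0.069 + 0.076) / 7 = 0.4400 / 7 = 0.0629
LCL = X̄̄ − A₂·R̄ = 28.0287 − 0.577 × 0.0629 = 27.9924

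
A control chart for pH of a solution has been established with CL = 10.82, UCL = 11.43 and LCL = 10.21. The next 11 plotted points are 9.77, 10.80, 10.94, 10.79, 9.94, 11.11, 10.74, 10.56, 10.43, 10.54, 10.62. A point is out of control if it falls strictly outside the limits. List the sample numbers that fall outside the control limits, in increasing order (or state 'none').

1, 5

Compare each point to [10.21, 11.43]: sample 1 = 9.77 < LCL; sample 5 = 9.94 < LCL.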